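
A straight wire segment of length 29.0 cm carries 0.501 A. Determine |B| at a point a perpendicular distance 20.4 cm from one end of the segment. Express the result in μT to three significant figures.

B ≈ 0.201 μT

For a finite straight segment, B = (μ₀I/4πd)(sinθ₁ + sinθ₂), where θ₁, θ₂ are the angles from the perpendicular to each end.
The perpendicular foot is at one end, so the two end-offsets along the wire are 0 and L = 0.29 m.
sinθ₁ = 0/√(0²+0.204²) = 0.0000; sinθ₂ = 0.29/√(0.29²+0.204²) = 0.8179.
B = (4π×10⁻⁷ × 0.501) / (4π × 0.204) × (0.0000 + 0.8179) = 2.01×10⁻⁷ T.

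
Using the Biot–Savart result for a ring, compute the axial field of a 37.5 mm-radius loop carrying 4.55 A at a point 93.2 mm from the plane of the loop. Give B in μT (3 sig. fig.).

On the axis of a circular loop, B = μ₀IR² / [2(R²+z²)^(3/2)].
R² + z² = (0.0375)² + (0.0932)² = 0.01009 m², and (R²+z²)^(3/2) = 1.01×10⁻³ m³.
B = (4π×10⁻⁷ × 4.55 × 0.001406) / (2 × 1.01×10⁻³) = 3.97×10⁻⁶ T.

B ≈ 3.97 μT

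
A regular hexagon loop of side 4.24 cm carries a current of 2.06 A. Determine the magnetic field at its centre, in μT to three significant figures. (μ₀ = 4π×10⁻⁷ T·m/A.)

B ≈ 33.7 μT

Each side is a finite straight segment at perpendicular distance d = a/(2 tan(π/6)) = 0.03672 m from the centre, with end-angles ±π/6.
One side contributes B₁ = (μ₀I/4πd)·2 sin(π/6) = 5.61×10⁻⁶ T.
All 6 sides add in the same direction: B = 6 × 5.61×10⁻⁶ = 3.37×10⁻⁵ T.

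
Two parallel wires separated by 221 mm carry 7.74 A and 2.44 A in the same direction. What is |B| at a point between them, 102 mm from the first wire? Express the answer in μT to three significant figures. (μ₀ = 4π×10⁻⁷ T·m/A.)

B ≈ 11.1 μT

Each long wire gives B = μ₀I/(2πd). Distances are d₁ = 0.102 m and d₂ = 0.119 m.
B₁ = 1.52×10⁻⁵ T, B₂ = 4.10×10⁻⁶ T.
Between parallel currents the two contributions point in opposite directions, so they subtract. B = |B₁ − B₂| = |1.52×10⁻⁵ − 4.10×10⁻⁶| = 1.11×10⁻⁵ T.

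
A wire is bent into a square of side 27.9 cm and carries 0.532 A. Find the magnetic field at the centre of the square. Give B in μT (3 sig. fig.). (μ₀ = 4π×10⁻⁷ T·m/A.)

B ≈ 2.16 μT

Each side is a finite straight segment at perpendicular distance d = a/(2 tan(π/4)) = 0.1395 m from the centre, with end-angles ±π/4.
One side contributes B₁ = (μ₀I/4πd)·2 sin(π/4) = 5.39×10⁻⁷ T.
All 4 sides add in the same direction: B = 4 × 5.39×10⁻⁷ = 2.16×10⁻⁶ T.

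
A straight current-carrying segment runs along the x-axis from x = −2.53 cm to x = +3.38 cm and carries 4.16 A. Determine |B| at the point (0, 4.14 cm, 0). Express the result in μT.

B ≈ 11.6 μT

For a finite straight segment, B = (μ₀I/4πd)(sinθ₁ + sinθ₂), where θ₁, θ₂ are the angles from the perpendicular to each end.
The perpendicular distance is d = 0.0414 m; the end-offsets along the wire are a = 0.0253 m and b = 0.0338 m.
sinθ₁ = 0.0253/√(0.0253²+0.0414²) = 0.5215; sinθ₂ = 0.0338/√(0.0338²+0.0414²) = 0.6324.
B = (4π×10⁻⁷ × 4.16) / (4π × 0.0414) × (0.5215 + 0.6324) = 1.16×10⁻⁵ T.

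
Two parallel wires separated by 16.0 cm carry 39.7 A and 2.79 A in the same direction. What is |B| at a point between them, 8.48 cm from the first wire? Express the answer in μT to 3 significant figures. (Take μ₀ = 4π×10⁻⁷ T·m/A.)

B ≈ 86.2 μT

Each long wire gives B = μ₀I/(2πd). Distances are d₁ = 0.0848 m and d₂ = 0.0752 m.
B₁ = 9.36×10⁻⁵ T, B₂ = 7.42×10⁻⁶ T.
Between parallel currents the two contributions point in opposite directions, so they subtract. B = |B₁ − B₂| = |9.36×10⁻⁵ − 7.42×10⁻⁶| = 8.62×10⁻⁵ T.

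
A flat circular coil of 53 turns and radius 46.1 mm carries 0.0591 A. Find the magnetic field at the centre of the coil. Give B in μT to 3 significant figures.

B ≈ 42.7 μT

For an N-turn flat coil, B = Nμ₀I/(2R) with R = 0.0461 m.
B = 53 × 8.06×10⁻⁷ T = 4.27×10⁻⁵ T.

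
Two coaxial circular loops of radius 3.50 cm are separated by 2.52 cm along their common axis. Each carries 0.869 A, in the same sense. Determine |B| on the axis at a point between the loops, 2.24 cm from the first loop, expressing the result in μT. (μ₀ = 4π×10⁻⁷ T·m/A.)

Each loop contributes B = μ₀IR²/[2(R²+z²)^(3/2)] on the axis, with z measured from that loop.
Loop 1 (z = 0.0224 m): B₁ = 9.32×10⁻⁶ T. Loop 2 (z = 0.0028 m): B₂ = 1.55×10⁻⁵ T.
The fields add: B = B₁ + B₂ = 2.48×10⁻⁵ T.

B ≈ 24.8 μT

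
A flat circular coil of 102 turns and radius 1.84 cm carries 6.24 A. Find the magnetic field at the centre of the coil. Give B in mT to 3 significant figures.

B ≈ 21.7 mT

For an N-turn flat coil, B = Nμ₀I/(2R) with R = 0.0184 m.
B = 102 × 2.13×10⁻⁴ T = 2.17×10⁻² T.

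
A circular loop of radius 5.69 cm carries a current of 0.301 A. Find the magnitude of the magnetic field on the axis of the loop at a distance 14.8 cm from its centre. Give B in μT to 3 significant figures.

On the axis of a circular loop, B = μ₀IR² / [2(R²+z²)^(3/2)].
R² + z² = (0.0569)² + (0.148)² = 0.02514 m², and (R²+z²)^(3/2) = 3.99×10⁻³ m³.
B = (4π×10⁻⁷ × 0.301 × 0.003238) / (2 × 3.99×10⁻³) = 1.54×10⁻⁷ T.

B ≈ 0.154 μT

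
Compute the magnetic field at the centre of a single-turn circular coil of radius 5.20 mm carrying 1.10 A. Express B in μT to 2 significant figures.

At the centre of a circular loop the Biot–Savart law gives B = μ₀I/(2R).
B = (4π×10⁻⁷ × 1.10) / (2 × 0.0052) = 1.33×10⁻⁴ T.

B ≈ 130 μT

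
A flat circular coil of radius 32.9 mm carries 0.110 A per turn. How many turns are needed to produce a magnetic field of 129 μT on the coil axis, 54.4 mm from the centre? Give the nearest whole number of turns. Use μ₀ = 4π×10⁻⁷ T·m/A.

N = 443

For an N-turn coil, B = Nμ₀IR²/[2(R²+z²)^(3/2)]. A single turn gives B₁ = 2.91×10⁻⁷ T with R = 0.0329 m, z = 0.0544 m.
N = B/B₁ = 1.29×10⁻⁴ / 2.91×10⁻⁷ = 443.08.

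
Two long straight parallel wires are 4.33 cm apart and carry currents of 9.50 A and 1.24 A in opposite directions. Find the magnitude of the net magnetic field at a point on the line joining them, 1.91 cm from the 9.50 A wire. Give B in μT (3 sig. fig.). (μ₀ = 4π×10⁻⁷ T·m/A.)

B ≈ 110 μT

Each long wire gives B = μ₀I/(2πd). Distances are d₁ = 0.0191 m and d₂ = 0.0242 m.
B₁ = 9.95×10⁻⁵ T, B₂ = 1.02×10⁻⁵ T.
Between antiparallel currents both contributions point the same way, so they add. B = B₁ + B₂ = 9.95×10⁻⁵ + 1.02×10⁻⁵ = 1.10×10⁻⁴ T.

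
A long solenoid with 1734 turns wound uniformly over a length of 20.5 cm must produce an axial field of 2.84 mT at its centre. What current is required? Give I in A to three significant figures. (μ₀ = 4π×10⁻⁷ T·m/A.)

I ≈ 0.267 A

Inside a long solenoid B = μ₀nI with n = 8459 m⁻¹, so I = B/(μ₀n).
I = 2.84×10⁻³ / (4π×10⁻⁷ × 8459) = 0.267 A.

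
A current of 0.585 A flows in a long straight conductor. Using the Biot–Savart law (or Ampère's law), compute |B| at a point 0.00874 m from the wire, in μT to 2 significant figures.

For an infinitely long straight wire, B = μ₀I/(2πd).
B = (4π×10⁻⁷ × 0.585) / (2π × 0.00874) = 1.34×10⁻⁵ T.

B ≈ 13 μT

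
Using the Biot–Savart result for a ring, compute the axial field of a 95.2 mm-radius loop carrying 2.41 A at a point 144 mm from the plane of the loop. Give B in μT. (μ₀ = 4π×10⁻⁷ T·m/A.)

On the axis of a circular loop, B = μ₀IR² / [2(R²+z²)^(3/2)].
R² + z² = (0.0952)² + (0.144)² = 0.0298 m², and (R²+z²)^(3/2) = 5.14×10⁻³ m³.
B = (4π×10⁻⁷ × 2.41 × 0.009063) / (2 × 5.14×10⁻³) = 2.67×10⁻⁶ T.

B ≈ 2.67 μT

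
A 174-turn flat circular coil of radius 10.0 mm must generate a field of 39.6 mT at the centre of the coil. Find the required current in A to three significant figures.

For an N-turn coil, B = Nμ₀I/(2R) with R = 0.01 m, so I = 2RB/(Nμ₀) = 2 × 0.01 × 3.96×10⁻² / (174 × 4π×10⁻⁷) = 3.62 A.

I ≈ 3.62 A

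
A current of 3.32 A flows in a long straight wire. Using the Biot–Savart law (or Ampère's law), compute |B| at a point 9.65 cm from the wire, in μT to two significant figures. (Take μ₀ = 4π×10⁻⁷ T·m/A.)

For an infinitely long straight wire, B = μ₀I/(2πd).
B = (4π×10⁻⁷ × 3.32) / (2π × 0.0965) = 6.88×10⁻⁶ T.

B ≈ 6.9 μT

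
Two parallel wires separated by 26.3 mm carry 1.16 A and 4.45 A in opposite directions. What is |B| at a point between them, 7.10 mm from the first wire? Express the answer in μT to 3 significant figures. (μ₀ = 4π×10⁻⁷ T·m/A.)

Each long wire gives B = μ₀I/(2πd). Distances are d₁ = 0.0071 m and d₂ = 0.0192 m.
B₁ = 3.27×10⁻⁵ T, B₂ = 4.64×10⁻⁵ T.
Between antiparallel currents both contributions point the same way, so they add. B = B₁ + B₂ = 3.27×10⁻⁵ + 4.64×10⁻⁵ = 7.90×10⁻⁵ T.

B ≈ 79.0 μT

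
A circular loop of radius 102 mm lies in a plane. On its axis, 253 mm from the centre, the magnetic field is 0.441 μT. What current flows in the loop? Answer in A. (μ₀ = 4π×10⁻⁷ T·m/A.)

On the axis of a loop, B = μ₀IR²/[2(R²+z²)^(3/2)], so I = 2B(R²+z²)^(3/2)/(μ₀R²).
R² + z² = 0.0104 + 0.06401 = 0.07441 m²; raised to 3/2 gives 2.03×10⁻² m³.
I = 2 × 4.41×10⁻⁷ × 2.03×10⁻² / (1.26×10⁻⁶ × 0.0104) = 1.37 A.

I ≈ 1.37 A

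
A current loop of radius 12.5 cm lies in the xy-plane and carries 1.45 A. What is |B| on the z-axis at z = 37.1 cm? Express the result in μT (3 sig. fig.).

B ≈ 0.237 μT

On the axis of a circular loop, B = μ₀IR² / [2(R²+z²)^(3/2)].
R² + z² = (0.125)² + (0.371)² = 0.1533 m², and (R²+z²)^(3/2) = 6.00×10⁻² m³.
B = (4π×10⁻⁷ × 1.45 × 0.01562) / (2 × 6.00×10⁻²) = 2.37×10⁻⁷ T.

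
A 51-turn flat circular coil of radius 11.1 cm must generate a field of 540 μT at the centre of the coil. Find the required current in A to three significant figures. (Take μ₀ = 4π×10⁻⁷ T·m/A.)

For an N-turn coil, B = Nμ₀I/(2R) with R = 0.111 m, so I = 2RB/(Nμ₀) = 2 × 0.111 × 5.40×10⁻⁴ / (51 × 4π×10⁻⁷) = 1.87 A.

I ≈ 1.87 A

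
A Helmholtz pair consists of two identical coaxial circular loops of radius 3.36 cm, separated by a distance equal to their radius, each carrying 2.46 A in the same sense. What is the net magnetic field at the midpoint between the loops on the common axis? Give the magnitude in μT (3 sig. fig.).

Each loop contributes B = μ₀IR²/[2(R²+z²)^(3/2)] on the axis, with z measured from that loop.
Loop 1 (z = 0.0168 m): B₁ = 3.29×10⁻⁵ T. Loop 2 (z = 0.0168 m): B₂ = 3.29×10⁻⁵ T.
The fields add: B = B₁ + B₂ = 6.58×10⁻⁵ T.

B ≈ 65.8 μT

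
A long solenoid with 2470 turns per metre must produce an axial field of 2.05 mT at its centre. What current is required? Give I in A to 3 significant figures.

I ≈ 0.660 A

Inside a long solenoid B = μ₀nI with n = 2470 m⁻¹, so I = B/(μ₀n).
I = 2.05×10⁻³ / (4π×10⁻⁷ × 2470) = 0.660 A.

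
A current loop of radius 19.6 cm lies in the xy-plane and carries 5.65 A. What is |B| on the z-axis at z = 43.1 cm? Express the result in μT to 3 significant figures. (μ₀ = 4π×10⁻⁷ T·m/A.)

On the axis of a circular loop, B = μ₀IR² / [2(R²+z²)^(3/2)].
R² + z² = (0.196)² + (0.431)² = 0.2242 m², and (R²+z²)^(3/2) = 0.106 m³.
B = (4π×10⁻⁷ × 5.65 × 0.03842) / (2 × 0.106) = 1.28×10⁻⁶ T.

B ≈ 1.28 μT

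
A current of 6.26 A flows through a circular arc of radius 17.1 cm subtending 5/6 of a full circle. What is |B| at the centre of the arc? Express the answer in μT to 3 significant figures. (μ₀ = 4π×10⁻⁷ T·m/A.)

The Biot–Savart field of a circular arc at its centre is B = μ₀Iφ/(4πR), with φ = 5.236 rad.
B = (4π×10⁻⁷ × 6.26 × 5.236) / (4π × 0.171) = 1.92×10⁻⁵ T.

B ≈ 19.2 μT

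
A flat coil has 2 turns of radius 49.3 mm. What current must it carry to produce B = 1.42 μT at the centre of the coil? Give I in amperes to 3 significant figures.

For an N-turn coil, B = Nμ₀I/(2R) with R = 0.0493 m, so I = 2RB/(Nμ₀) = 2 × 0.0493 × 1.42×10⁻⁶ / (2 × 4π×10⁻⁷) = 5.57×10⁻² A.

I ≈ 0.0557 A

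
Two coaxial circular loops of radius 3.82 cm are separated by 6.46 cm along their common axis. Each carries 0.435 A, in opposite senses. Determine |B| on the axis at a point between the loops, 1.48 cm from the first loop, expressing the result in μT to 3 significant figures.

Each loop contributes B = μ₀IR²/[2(R²+z²)^(3/2)] on the axis, with z measured from that loop.
Loop 1 (z = 0.0148 m): B₁ = 5.80×10⁻⁶ T. Loop 2 (z = 0.0498 m): B₂ = 1.61×10⁻⁶ T.
The fields oppose: B = |B₁ − B₂| = 4.19×10⁻⁶ T.

B ≈ 4.19 μT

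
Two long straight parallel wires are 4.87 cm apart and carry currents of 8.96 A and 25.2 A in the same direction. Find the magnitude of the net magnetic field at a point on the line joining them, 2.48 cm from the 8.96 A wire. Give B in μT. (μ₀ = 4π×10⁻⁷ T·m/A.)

B ≈ 139 μT

Each long wire gives B = μ₀I/(2πd). Distances are d₁ = 0.0248 m and d₂ = 0.0239 m.
B₁ = 7.23×10⁻⁵ T, B₂ = 2.11×10⁻⁴ T.
Between parallel currents the two contributions point in opposite directions, so they subtract. B = |B₁ − B₂| = |7.23×10⁻⁵ − 2.11×10⁻⁴| = 1.39×10⁻⁴ T.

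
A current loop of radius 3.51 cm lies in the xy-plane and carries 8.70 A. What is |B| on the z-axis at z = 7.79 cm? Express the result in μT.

B ≈ 10.8 μT

On the axis of a circular loop, B = μ₀IR² / [2(R²+z²)^(3/2)].
R² + z² = (0.0351)² + (0.0779)² = 0.0073 m², and (R²+z²)^(3/2) = 6.24×10⁻⁴ m³.
B = (4π×10⁻⁷ × 8.70 × 0.001232) / (2 × 6.24×10⁻⁴) = 1.08×10⁻⁵ T.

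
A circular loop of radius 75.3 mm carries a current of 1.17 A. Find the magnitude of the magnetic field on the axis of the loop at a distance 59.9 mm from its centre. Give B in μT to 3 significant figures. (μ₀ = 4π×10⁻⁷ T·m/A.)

On the axis of a circular loop, B = μ₀IR² / [2(R²+z²)^(3/2)].
R² + z² = (0.0753)² + (0.0599)² = 0.009258 m², and (R²+z²)^(3/2) = 8.91×10⁻⁴ m³.
B = (4π×10⁻⁷ × 1.17 × 0.00567) / (2 × 8.91×10⁻⁴) = 4.68×10⁻⁶ T.

B ≈ 4.68 μT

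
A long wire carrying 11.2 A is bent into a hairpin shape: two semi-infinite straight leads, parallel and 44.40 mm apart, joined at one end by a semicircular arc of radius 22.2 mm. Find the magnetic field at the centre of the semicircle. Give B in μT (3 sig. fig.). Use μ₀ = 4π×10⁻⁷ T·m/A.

The semicircular arc contributes B_arc = μ₀I·π/(4πR) = μ₀I/(4R) = 1.58×10⁻⁴ T.
Each semi-infinite lead is at perpendicular distance R = 0.0222 m from the centre, with the perpendicular foot at its near end, so it contributes μ₀I/(4πR); both point the same way, together 1.01×10⁻⁴ T.
Arc and leads all point the same direction: B = 1.58×10⁻⁴ + 1.01×10⁻⁴ = 2.59×10⁻⁴ T.

B ≈ 259 μT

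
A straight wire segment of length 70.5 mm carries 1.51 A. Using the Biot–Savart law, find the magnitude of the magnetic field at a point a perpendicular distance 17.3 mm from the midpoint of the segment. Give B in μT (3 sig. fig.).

For a finite straight segment, B = (μ₀I/4πd)(sinθ₁ + sinθ₂), where θ₁, θ₂ are the angles from the perpendicular to each end.
The perpendicular from the point meets the wire at its midpoint, so each end is L/2 = 0.03525 m away along the wire.
sinθ₁ = 0.03525/√(0.03525²+0.0173²) = 0.8977; sinθ₂ = 0.03525/√(0.03525²+0.0173²) = 0.8977.
B = (4π×10⁻⁷ × 1.51) / (4π × 0.0173) × (0.8977 + 0.8977) = 1.57×10⁻⁵ T.

B ≈ 15.7 μT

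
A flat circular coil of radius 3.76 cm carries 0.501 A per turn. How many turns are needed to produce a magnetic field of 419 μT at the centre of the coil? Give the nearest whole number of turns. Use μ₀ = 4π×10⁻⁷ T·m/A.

N = 50

For an N-turn coil, B = Nμ₀I/(2R). A single turn gives B₁ = 8.37×10⁻⁶ T with R = 0.0376 m.
N = B/B₁ = 4.19×10⁻⁴ / 8.37×10⁻⁶ = 50.05.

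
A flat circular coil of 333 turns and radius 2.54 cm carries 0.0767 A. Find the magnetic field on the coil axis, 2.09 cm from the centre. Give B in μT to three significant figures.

B ≈ 291 μT

For an N-turn flat coil, B = Nμ₀IR²/[2(R²+z²)^(3/2)] with R = 0.0254 m, z = 0.0209 m.
B = 333 × 8.74×10⁻⁷ T = 2.91×10⁻⁴ T.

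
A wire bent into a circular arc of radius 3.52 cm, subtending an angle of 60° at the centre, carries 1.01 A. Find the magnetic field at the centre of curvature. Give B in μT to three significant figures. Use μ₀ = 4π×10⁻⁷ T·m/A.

The Biot–Savart field of a circular arc at its centre is B = μ₀Iφ/(4πR), with φ = 1.047 rad.
B = (4π×10⁻⁷ × 1.01 × 1.047) / (4π × 0.0352) = 3.00×10⁻⁶ T.

B ≈ 3.00 μT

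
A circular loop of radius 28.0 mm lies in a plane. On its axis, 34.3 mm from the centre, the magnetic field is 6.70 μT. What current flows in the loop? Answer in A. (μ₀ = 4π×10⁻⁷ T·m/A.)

On the axis of a loop, B = μ₀IR²/[2(R²+z²)^(3/2)], so I = 2B(R²+z²)^(3/2)/(μ₀R²).
R² + z² = 0.000784 + 0.001176 = 0.00196 m²; raised to 3/2 gives 8.68×10⁻⁵ m³.
I = 2 × 6.70×10⁻⁶ × 8.68×10⁻⁵ / (1.26×10⁻⁶ × 0.000784) = 1.18 A.

I ≈ 1.18 A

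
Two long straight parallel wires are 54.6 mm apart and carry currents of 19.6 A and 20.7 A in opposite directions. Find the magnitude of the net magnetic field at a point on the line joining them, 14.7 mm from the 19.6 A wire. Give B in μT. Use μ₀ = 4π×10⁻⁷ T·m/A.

Each long wire gives B = μ₀I/(2πd). Distances are d₁ = 0.0147 m and d₂ = 0.0399 m.
B₁ = 2.67×10⁻⁴ T, B₂ = 1.04×10⁻⁴ T.
Between antiparallel currents both contributions point the same way, so they add. B = B₁ + B₂ = 2.67×10⁻⁴ + 1.04×10⁻⁴ = 3.70×10⁻⁴ T.

B ≈ 370 μT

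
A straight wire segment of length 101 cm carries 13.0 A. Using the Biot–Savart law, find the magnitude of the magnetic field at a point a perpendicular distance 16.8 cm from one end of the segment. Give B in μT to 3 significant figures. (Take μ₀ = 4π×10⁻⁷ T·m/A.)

B ≈ 7.63 μT

For a finite straight segment, B = (μ₀I/4πd)(sinθ₁ + sinθ₂), where θ₁, θ₂ are the angles from the perpendicular to each end.
The perpendicular foot is at one end, so the two end-offsets along the wire are 0 and L = 1.01 m.
sinθ₁ = 0/√(0²+0.168²) = 0.0000; sinθ₂ = 1.01/√(1.01²+0.168²) = 0.9864.
B = (4π×10⁻⁷ × 13.0) / (4π × 0.168) × (0.0000 + 0.9864) = 7.63×10⁻⁶ T.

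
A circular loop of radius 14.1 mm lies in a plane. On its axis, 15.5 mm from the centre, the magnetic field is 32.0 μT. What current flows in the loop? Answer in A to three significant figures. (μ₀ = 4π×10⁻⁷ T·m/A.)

I ≈ 2.36 A

On the axis of a loop, B = μ₀IR²/[2(R²+z²)^(3/2)], so I = 2B(R²+z²)^(3/2)/(μ₀R²).
R² + z² = 0.0001988 + 0.0002402 = 0.0004391 m²; raised to 3/2 gives 9.20×10⁻⁶ m³.
I = 2 × 3.20×10⁻⁵ × 9.20×10⁻⁶ / (1.26×10⁻⁶ × 0.0001988) = 2.36 A.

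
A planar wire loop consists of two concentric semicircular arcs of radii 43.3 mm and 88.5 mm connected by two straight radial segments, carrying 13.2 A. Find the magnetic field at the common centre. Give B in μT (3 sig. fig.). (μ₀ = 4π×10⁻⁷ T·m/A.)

The radial connectors point toward the centre, so dl × r̂ = 0 and they contribute nothing.
Each semicircle gives μ₀I/(4R): inner arc 9.58×10⁻⁵ T, outer arc 4.69×10⁻⁵ T.
The two arcs carry current in opposite angular senses, so their fields oppose: B = |9.58×10⁻⁵ − 4.69×10⁻⁵| = 4.89×10⁻⁵ T.

B ≈ 48.9 μT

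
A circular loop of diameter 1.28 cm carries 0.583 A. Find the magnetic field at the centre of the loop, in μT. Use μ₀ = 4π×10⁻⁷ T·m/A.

At the centre of a circular loop the Biot–Savart law gives B = μ₀I/(2R) (so R = 0.0064 m).
B = (4π×10⁻⁷ × 0.583) / (2 × 0.0064) = 5.72×10⁻⁵ T.

B ≈ 57.2 μT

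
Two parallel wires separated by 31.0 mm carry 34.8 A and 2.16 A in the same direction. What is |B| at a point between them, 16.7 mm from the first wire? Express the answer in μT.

B ≈ 387 μT

Each long wire gives B = μ₀I/(2πd). Distances are d₁ = 0.0167 m and d₂ = 0.0143 m.
B₁ = 4.17×10⁻⁴ T, B₂ = 3.02×10⁻⁵ T.
Between parallel currents the two contributions point in opposite directions, so they subtract. B = |B₁ − B₂| = |4.17×10⁻⁴ − 3.02×10⁻⁵| = 3.87×10⁻⁴ T.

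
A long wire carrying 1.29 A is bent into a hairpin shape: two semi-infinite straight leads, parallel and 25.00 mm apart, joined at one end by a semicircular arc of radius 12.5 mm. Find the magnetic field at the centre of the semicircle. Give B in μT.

The semicircular arc contributes B_arc = μ₀I·π/(4πR) = μ₀I/(4R) = 3.24×10⁻⁵ T.
Each semi-infinite lead is at perpendicular distance R = 0.0125 m from the centre, with the perpendicular foot at its near end, so it contributes μ₀I/(4πR); both point the same way, together 2.06×10⁻⁵ T.
Arc and leads all point the same direction: B = 3.24×10⁻⁵ + 2.06×10⁻⁵ = 5.31×10⁻⁵ T.

B ≈ 53.1 μT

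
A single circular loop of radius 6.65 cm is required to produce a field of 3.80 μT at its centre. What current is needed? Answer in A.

I ≈ 0.402 A

At the centre of a circular loop B = μ₀I/(2R), so I = 2RB/μ₀.
With R = 0.0665 m, I = 2 × 0.0665 × 3.80×10⁻⁶ / (4π×10⁻⁷) = 0.402 A.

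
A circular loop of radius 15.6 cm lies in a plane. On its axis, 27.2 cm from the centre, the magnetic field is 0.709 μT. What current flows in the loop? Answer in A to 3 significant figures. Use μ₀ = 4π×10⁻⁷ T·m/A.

On the axis of a loop, B = μ₀IR²/[2(R²+z²)^(3/2)], so I = 2B(R²+z²)^(3/2)/(μ₀R²).
R² + z² = 0.02434 + 0.07398 = 0.09832 m²; raised to 3/2 gives 3.08×10⁻² m³.
I = 2 × 7.09×10⁻⁷ × 3.08×10⁻² / (1.26×10⁻⁶ × 0.02434) = 1.43 A.

I ≈ 1.43 A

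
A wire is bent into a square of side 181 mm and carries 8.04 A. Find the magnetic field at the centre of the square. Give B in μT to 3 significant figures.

Each side is a finite straight segment at perpendicular distance d = a/(2 tan(π/4)) = 0.0905 m from the centre, with end-angles ±π/4.
One side contributes B₁ = (μ₀I/4πd)·2 sin(π/4) = 1.26×10⁻⁵ T.
All 4 sides add in the same direction: B = 4 × 1.26×10⁻⁵ = 5.03×10⁻⁵ T.

B ≈ 50.3 μT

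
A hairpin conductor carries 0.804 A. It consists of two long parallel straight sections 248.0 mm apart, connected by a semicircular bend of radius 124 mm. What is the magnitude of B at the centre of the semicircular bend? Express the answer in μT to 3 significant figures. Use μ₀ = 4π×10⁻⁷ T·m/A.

B ≈ 3.33 μT

The semicircular arc contributes B_arc = μ₀I·π/(4πR) = μ₀I/(4R) = 2.04×10⁻⁶ T.
Each semi-infinite lead is at perpendicular distance R = 0.124 m from the centre, with the perpendicular foot at its near end, so it contributes μ₀I/(4πR); both point the same way, together 1.30×10⁻⁶ T.
Arc and leads all point the same direction: B = 2.04×10⁻⁶ + 1.30×10⁻⁶ = 3.33×10⁻⁶ T.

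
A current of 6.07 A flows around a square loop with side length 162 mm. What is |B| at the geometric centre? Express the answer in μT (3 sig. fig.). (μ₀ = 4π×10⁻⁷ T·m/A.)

B ≈ 42.4 μT

Each side is a finite straight segment at perpendicular distance d = a/(2 tan(π/4)) = 0.081 m from the centre, with end-angles ±π/4.
One side contributes B₁ = (μ₀I/4πd)·2 sin(π/4) = 1.06×10⁻⁵ T.
All 4 sides add in the same direction: B = 4 × 1.06×10⁻⁵ = 4.24×10⁻⁵ T.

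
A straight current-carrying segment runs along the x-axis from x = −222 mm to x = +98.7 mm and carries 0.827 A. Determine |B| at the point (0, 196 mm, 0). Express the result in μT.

For a finite straight segment, B = (μ₀I/4πd)(sinθ₁ + sinθ₂), where θ₁, θ₂ are the angles from the perpendicular to each end.
The perpendicular distance is d = 0.196 m; the end-offsets along the wire are a = 0.222 m and b = 0.0987 m.
sinθ₁ = 0.222/√(0.222²+0.196²) = 0.7496; sinθ₂ = 0.0987/√(0.0987²+0.196²) = 0.4498.
B = (4π×10⁻⁷ × 0.827) / (4π × 0.196) × (0.7496 + 0.4498) = 5.06×10⁻⁷ T.

B ≈ 0.506 μT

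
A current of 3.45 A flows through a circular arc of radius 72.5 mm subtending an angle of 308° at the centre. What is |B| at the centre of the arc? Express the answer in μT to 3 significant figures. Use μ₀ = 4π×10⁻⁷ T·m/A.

B ≈ 25.6 μT

The Biot–Savart field of a circular arc at its centre is B = μ₀Iφ/(4πR), with φ = 5.376 rad.
B = (4π×10⁻⁷ × 3.45 × 5.376) / (4π × 0.0725) = 2.56×10⁻⁵ T.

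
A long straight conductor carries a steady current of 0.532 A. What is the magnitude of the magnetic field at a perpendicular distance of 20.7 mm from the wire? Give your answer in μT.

B ≈ 5.14 μT

For an infinitely long straight wire, B = μ₀I/(2πd).
B = (4π×10⁻⁷ × 0.532) / (2π × 0.0207) = 5.14×10⁻⁶ T.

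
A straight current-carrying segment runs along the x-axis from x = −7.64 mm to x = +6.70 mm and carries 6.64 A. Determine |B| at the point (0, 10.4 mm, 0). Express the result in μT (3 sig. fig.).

B ≈ 72.4 μT

For a finite straight segment, B = (μ₀I/4πd)(sinθ₁ + sinθ₂), where θ₁, θ₂ are the angles from the perpendicular to each end.
The perpendicular distance is d = 0.0104 m; the end-offsets along the wire are a = 0.00764 m and b = 0.0067 m.
sinθ₁ = 0.00764/√(0.00764²+0.0104²) = 0.5920; sinθ₂ = 0.0067/√(0.0067²+0.0104²) = 0.5416.
B = (4π×10⁻⁷ × 6.64) / (4π × 0.0104) × (0.5920 + 0.5416) = 7.24×10⁻⁵ T.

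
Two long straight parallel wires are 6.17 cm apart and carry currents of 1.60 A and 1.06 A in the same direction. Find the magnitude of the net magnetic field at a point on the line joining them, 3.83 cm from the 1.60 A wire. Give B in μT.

Each long wire gives B = μ₀I/(2πd). Distances are d₁ = 0.0383 m and d₂ = 0.0234 m.
B₁ = 8.36×10⁻⁶ T, B₂ = 9.06×10⁻⁶ T.
Between parallel currents the two contributions point in opposite directions, so they subtract. B = |B₁ − B₂| = |8.36×10⁻⁶ − 9.06×10⁻⁶| = 7.05×10⁻⁷ T.

B ≈ 0.705 μT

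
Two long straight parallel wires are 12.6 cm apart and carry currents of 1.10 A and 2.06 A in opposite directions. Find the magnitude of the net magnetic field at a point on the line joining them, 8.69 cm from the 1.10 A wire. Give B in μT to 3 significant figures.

B ≈ 13.1 μT

Each long wire gives B = μ₀I/(2πd). Distances are d₁ = 0.0869 m and d₂ = 0.0391 m.
B₁ = 2.53×10⁻⁶ T, B₂ = 1.05×10⁻⁵ T.
Between antiparallel currents both contributions point the same way, so they add. B = B₁ + B₂ = 2.53×10⁻⁶ + 1.05×10⁻⁵ = 1.31×10⁻⁵ T.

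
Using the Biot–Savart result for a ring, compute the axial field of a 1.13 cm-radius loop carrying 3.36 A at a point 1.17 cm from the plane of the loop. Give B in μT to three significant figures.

On the axis of a circular loop, B = μ₀IR² / [2(R²+z²)^(3/2)].
R² + z² = (0.0113)² + (0.0117)² = 0.0002646 m², and (R²+z²)^(3/2) = 4.30×10⁻⁶ m³.
B = (4π×10⁻⁷ × 3.36 × 0.0001277) / (2 × 4.30×10⁻⁶) = 6.26×10⁻⁵ T.

B ≈ 62.6 μT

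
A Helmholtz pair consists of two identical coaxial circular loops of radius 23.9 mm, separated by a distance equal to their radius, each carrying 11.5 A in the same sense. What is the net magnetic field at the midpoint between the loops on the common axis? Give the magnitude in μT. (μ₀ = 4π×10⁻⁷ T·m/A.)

Each loop contributes B = μ₀IR²/[2(R²+z²)^(3/2)] on the axis, with z measured from that loop.
Loop 1 (z = 0.01195 m): B₁ = 2.16×10⁻⁴ T. Loop 2 (z = 0.01195 m): B₂ = 2.16×10⁻⁴ T.
The fields add: B = B₁ + B₂ = 4.33×10⁻⁴ T.

B ≈ 433 μT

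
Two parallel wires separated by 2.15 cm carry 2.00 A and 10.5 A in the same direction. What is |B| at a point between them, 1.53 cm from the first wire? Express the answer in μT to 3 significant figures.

Each long wire gives B = μ₀I/(2πd). Distances are d₁ = 0.0153 m and d₂ = 0.0062 m.
B₁ = 2.61×10⁻⁵ T, B₂ = 3.39×10⁻⁴ T.
Between parallel currents the two contributions point in opposite directions, so they subtract. B = |B₁ − B₂| = |2.61×10⁻⁵ − 3.39×10⁻⁴| = 3.13×10⁻⁴ T.

B ≈ 313 μT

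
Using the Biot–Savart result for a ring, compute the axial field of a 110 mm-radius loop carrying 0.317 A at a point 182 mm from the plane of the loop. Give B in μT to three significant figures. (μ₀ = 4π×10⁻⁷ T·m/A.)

B ≈ 0.251 μT

On the axis of a circular loop, B = μ₀IR² / [2(R²+z²)^(3/2)].
R² + z² = (0.11)² + (0.182)² = 0.04522 m², and (R²+z²)^(3/2) = 9.62×10⁻³ m³.
B = (4π×10⁻⁷ × 0.317 × 0.0121) / (2 × 9.62×10⁻³) = 2.51×10⁻⁷ T.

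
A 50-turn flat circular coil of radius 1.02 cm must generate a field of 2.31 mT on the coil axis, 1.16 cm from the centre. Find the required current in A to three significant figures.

I ≈ 2.60 A

For an N-turn coil, B = Nμ₀IR²/[2(R²+z²)^(3/2)] with R = 0.0102 m, z = 0.0116 m, so I = 2B(R²+z²)^(3/2)/(Nμ₀R²) = 2 × 2.31×10⁻³ × 3.69×10⁻⁶ / (50 × 4π×10⁻⁷ × 0.000104) = 2.60 A.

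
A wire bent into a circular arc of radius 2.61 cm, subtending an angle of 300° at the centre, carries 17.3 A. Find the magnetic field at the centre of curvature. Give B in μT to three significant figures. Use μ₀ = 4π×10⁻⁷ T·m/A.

The Biot–Savart field of a circular arc at its centre is B = μ₀Iφ/(4πR), with φ = 5.236 rad.
B = (4π×10⁻⁷ × 17.3 × 5.236) / (4π × 0.0261) = 3.47×10⁻⁴ T.

B ≈ 347 μT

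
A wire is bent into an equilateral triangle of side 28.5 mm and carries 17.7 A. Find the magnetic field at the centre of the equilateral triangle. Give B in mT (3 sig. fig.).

B ≈ 1.12 mT

Each side is a finite straight segment at perpendicular distance d = a/(2 tan(π/3)) = 0.008227 m from the centre, with end-angles ±π/3.
One side contributes B₁ = (μ₀I/4πd)·2 sin(π/3) = 3.73×10⁻⁴ T.
All 3 sides add in the same direction: B = 3 × 3.73×10⁻⁴ = 1.12×10⁻³ T.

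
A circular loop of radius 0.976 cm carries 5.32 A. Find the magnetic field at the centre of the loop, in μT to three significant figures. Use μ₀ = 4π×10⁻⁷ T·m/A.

At the centre of a circular loop the Biot–Savart law gives B = μ₀I/(2R).
B = (4π×10⁻⁷ × 5.32) / (2 × 0.00976) = 3.42×10⁻⁴ T.

B ≈ 342 μT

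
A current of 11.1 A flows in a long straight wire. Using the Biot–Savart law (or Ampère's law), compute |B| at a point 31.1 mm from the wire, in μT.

For an infinitely long straight wire, B = μ₀I/(2πd).
B = (4π×10⁻⁷ × 11.1) / (2π × 0.0311) = 7.14×10⁻⁵ T.

B ≈ 71.4 μT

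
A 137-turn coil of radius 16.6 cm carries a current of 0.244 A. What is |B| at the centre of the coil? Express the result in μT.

B ≈ 127 μT

For an N-turn flat coil, B = Nμ₀I/(2R) with R = 0.166 m.
B = 137 × 9.24×10⁻⁷ T = 1.27×10⁻⁴ T.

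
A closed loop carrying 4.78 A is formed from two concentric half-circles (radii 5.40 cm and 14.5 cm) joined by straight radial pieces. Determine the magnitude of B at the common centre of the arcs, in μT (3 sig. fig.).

B ≈ 17.5 μT

The radial connectors point toward the centre, so dl × r̂ = 0 and they contribute nothing.
Each semicircle gives μ₀I/(4R): inner arc 2.78×10⁻⁵ T, outer arc 1.04×10⁻⁵ T.
The two arcs carry current in opposite angular senses, so their fields oppose: B = |2.78×10⁻⁵ − 1.04×10⁻⁵| = 1.75×10⁻⁵ T.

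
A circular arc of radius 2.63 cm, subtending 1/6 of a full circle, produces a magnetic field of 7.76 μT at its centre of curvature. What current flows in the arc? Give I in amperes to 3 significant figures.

For a circular arc, B = μ₀Iφ/(4πR) with φ in radians; here φ = 1.047 rad.
So I = 4πRB/(μ₀φ) = 4π × 0.0263 × 7.76×10⁻⁶ / (4π×10⁻⁷ × 1.047) = 1.95 A.

I ≈ 1.95 A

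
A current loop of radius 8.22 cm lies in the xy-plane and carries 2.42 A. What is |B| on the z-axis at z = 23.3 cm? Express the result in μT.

On the axis of a circular loop, B = μ₀IR² / [2(R²+z²)^(3/2)].
R² + z² = (0.0822)² + (0.233)² = 0.06105 m², and (R²+z²)^(3/2) = 1.51×10⁻² m³.
B = (4π×10⁻⁷ × 2.42 × 0.006757) / (2 × 1.51×10⁻²) = 6.81×10⁻⁷ T.

B ≈ 0.681 μT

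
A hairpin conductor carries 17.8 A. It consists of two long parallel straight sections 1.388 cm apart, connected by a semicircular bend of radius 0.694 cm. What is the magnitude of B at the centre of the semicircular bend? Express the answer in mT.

B ≈ 1.32 mT

The semicircular arc contributes B_arc = μ₀I·π/(4πR) = μ₀I/(4R) = 8.06×10⁻⁴ T.
Each semi-infinite lead is at perpendicular distance R = 0.00694 m from the centre, with the perpendicular foot at its near end, so it contributes μ₀I/(4πR); both point the same way, together 5.13×10⁻⁴ T.
Arc and leads all point the same direction: B = 8.06×10⁻⁴ + 5.13×10⁻⁴ = 1.32×10⁻³ T.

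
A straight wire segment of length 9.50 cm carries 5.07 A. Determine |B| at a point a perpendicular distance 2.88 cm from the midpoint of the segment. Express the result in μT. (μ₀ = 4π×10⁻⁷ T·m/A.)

For a finite straight segment, B = (μ₀I/4πd)(sinθ₁ + sinθ₂), where θ₁, θ₂ are the angles from the perpendicular to each end.
The perpendicular from the point meets the wire at its midpoint, so each end is L/2 = 0.0475 m away along the wire.
sinθ₁ = 0.0475/√(0.0475²+0.0288²) = 0.8551; sinθ₂ = 0.0475/√(0.0475²+0.0288²) = 0.8551.
B = (4π×10⁻⁷ × 5.07) / (4π × 0.0288) × (0.8551 + 0.8551) = 3.01×10⁻⁵ T.

B ≈ 30.1 μT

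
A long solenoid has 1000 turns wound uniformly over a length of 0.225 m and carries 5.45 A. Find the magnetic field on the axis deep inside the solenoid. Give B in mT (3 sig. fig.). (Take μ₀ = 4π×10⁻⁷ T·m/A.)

Inside a long solenoid, B = μ₀nI with n = 4444 turns/m.
B = 4π×10⁻⁷ × 4444 × 5.45 = 3.04×10⁻² T.

B ≈ 30.4 mT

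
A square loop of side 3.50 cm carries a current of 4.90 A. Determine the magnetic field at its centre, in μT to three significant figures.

Each side is a finite straight segment at perpendicular distance d = a/(2 tan(π/4)) = 0.0175 m from the centre, with end-angles ±π/4.
One side contributes B₁ = (μ₀I/4πd)·2 sin(π/4) = 3.96×10⁻⁵ T.
All 4 sides add in the same direction: B = 4 × 3.96×10⁻⁵ = 1.58×10⁻⁴ T.

B ≈ 158 μT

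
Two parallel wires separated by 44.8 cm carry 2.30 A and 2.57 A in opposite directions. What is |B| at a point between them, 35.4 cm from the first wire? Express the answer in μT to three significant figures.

B ≈ 6.77 μT

Each long wire gives B = μ₀I/(2πd). Distances are d₁ = 0.354 m and d₂ = 0.094 m.
B₁ = 1.30×10⁻⁶ T, B₂ = 5.47×10⁻⁶ T.
Between antiparallel currents both contributions point the same way, so they add. B = B₁ + B₂ = 1.30×10⁻⁶ + 5.47×10⁻⁶ = 6.77×10⁻⁶ T.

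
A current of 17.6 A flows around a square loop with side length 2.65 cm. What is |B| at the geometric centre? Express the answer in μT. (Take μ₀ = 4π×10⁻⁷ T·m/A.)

B ≈ 751 μT

Each side is a finite straight segment at perpendicular distance d = a/(2 tan(π/4)) = 0.01325 m from the centre, with end-angles ±π/4.
One side contributes B₁ = (μ₀I/4πd)·2 sin(π/4) = 1.88×10⁻⁴ T.
All 4 sides add in the same direction: B = 4 × 1.88×10⁻⁴ = 7.51×10⁻⁴ T.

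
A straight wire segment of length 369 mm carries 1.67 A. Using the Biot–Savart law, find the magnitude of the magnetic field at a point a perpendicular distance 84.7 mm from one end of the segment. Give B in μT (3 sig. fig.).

B ≈ 1.92 μT

For a finite straight segment, B = (μ₀I/4πd)(sinθ₁ + sinθ₂), where θ₁, θ₂ are the angles from the perpendicular to each end.
The perpendicular foot is at one end, so the two end-offsets along the wire are 0 and L = 0.369 m.
sinθ₁ = 0/√(0²+0.0847²) = 0.0000; sinθ₂ = 0.369/√(0.369²+0.0847²) = 0.9747.
B = (4π×10⁻⁷ × 1.67) / (4π × 0.0847) × (0.0000 + 0.9747) = 1.92×10⁻⁶ T.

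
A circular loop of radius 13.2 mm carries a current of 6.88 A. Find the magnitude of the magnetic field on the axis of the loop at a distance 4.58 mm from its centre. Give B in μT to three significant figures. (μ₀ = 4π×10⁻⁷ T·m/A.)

B ≈ 276 μT

On the axis of a circular loop, B = μ₀IR² / [2(R²+z²)^(3/2)].
R² + z² = (0.0132)² + (0.00458)² = 0.0001952 m², and (R²+z²)^(3/2) = 2.73×10⁻⁶ m³.
B = (4π×10⁻⁷ × 6.88 × 0.0001742) / (2 × 2.73×10⁻⁶) = 2.76×10⁻⁴ T.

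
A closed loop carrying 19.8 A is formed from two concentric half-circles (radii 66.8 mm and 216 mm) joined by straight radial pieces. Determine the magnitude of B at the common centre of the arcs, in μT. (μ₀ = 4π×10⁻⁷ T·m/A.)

B ≈ 64.3 μT

The radial connectors point toward the centre, so dl × r̂ = 0 and they contribute nothing.
Each semicircle gives μ₀I/(4R): inner arc 9.31×10⁻⁵ T, outer arc 2.88×10⁻⁵ T.
The two arcs carry current in opposite angular senses, so their fields oppose: B = |9.31×10⁻⁵ − 2.88×10⁻⁵| = 6.43×10⁻⁵ T.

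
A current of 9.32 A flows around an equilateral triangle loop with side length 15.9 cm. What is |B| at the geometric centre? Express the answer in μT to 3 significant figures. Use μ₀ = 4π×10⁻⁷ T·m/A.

Each side is a finite straight segment at perpendicular distance d = a/(2 tan(π/3)) = 0.0459 m from the centre, with end-angles ±π/3.
One side contributes B₁ = (μ₀I/4πd)·2 sin(π/3) = 3.52×10⁻⁵ T.
All 3 sides add in the same direction: B = 3 × 3.52×10⁻⁵ = 1.06×10⁻⁴ T.

B ≈ 106 μT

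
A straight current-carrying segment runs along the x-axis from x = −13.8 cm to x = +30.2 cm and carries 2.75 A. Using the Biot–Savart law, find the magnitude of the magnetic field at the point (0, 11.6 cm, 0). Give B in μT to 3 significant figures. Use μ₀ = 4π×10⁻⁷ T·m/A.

B ≈ 4.03 μT

For a finite straight segment, B = (μ₀I/4πd)(sinθ₁ + sinθ₂), where θ₁, θ₂ are the angles from the perpendicular to each end.
The perpendicular distance is d = 0.116 m; the end-offsets along the wire are a = 0.138 m and b = 0.302 m.
sinθ₁ = 0.138/√(0.138²+0.116²) = 0.7655; sinθ₂ = 0.302/√(0.302²+0.116²) = 0.9335.
B = (4π×10⁻⁷ × 2.75) / (4π × 0.116) × (0.7655 + 0.9335) = 4.03×10⁻⁶ T.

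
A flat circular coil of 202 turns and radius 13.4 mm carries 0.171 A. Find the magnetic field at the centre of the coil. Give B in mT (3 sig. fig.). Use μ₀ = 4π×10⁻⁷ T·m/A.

B ≈ 1.62 mT

For an N-turn flat coil, B = Nμ₀I/(2R) with R = 0.0134 m.
B = 202 × 8.02×10⁻⁶ T = 1.62×10⁻³ T.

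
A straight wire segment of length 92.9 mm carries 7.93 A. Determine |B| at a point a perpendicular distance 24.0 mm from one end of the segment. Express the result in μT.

B ≈ 32.0 μT

For a finite straight segment, B = (μ₀I/4πd)(sinθ₁ + sinθ₂), where θ₁, θ₂ are the angles from the perpendicular to each end.
The perpendicular foot is at one end, so the two end-offsets along the wire are 0 and L = 0.0929 m.
sinθ₁ = 0/√(0²+0.024²) = 0.0000; sinθ₂ = 0.0929/√(0.0929²+0.024²) = 0.9682.
B = (4π×10⁻⁷ × 7.93) / (4π × 0.024) × (0.0000 + 0.9682) = 3.20×10⁻⁵ T.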